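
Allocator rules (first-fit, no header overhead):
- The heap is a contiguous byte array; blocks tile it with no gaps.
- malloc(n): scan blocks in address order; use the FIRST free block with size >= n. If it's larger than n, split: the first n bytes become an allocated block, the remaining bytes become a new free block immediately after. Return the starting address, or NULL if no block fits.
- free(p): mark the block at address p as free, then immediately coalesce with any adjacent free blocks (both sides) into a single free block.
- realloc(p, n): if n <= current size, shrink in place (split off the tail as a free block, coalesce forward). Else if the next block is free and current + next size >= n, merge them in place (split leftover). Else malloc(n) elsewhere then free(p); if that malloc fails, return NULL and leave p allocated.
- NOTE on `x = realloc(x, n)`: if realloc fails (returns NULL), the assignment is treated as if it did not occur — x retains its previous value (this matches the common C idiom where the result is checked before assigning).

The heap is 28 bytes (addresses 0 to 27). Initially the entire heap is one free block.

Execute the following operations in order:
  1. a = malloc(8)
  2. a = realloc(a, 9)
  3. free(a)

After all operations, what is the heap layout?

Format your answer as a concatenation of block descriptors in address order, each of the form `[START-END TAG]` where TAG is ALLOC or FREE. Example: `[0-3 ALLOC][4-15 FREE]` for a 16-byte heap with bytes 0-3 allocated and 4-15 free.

Answer: [0-27 FREE]

Derivation:
Op 1: a = malloc(8) -> a = 0; heap: [0-7 ALLOC][8-27 FREE]
Op 2: a = realloc(a, 9) -> a = 0; heap: [0-8 ALLOC][9-27 FREE]
Op 3: free(a) -> (freed a); heap: [0-27 FREE]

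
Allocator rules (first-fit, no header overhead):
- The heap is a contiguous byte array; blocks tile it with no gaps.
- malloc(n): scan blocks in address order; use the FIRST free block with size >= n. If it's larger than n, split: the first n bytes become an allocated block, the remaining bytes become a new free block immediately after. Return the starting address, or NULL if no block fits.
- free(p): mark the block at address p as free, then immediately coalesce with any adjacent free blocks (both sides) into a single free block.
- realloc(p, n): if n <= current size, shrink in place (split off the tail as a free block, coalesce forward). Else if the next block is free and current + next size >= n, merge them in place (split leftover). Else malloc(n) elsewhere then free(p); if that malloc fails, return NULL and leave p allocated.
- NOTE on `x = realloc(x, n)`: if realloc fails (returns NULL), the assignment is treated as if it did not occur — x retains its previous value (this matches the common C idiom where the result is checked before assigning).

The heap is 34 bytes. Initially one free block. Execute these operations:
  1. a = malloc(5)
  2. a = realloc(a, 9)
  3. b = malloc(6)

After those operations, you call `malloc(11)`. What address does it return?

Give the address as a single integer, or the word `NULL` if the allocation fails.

Op 1: a = malloc(5) -> a = 0; heap: [0-4 ALLOC][5-33 FREE]
Op 2: a = realloc(a, 9) -> a = 0; heap: [0-8 ALLOC][9-33 FREE]
Op 3: b = malloc(6) -> b = 9; heap: [0-8 ALLOC][9-14 ALLOC][15-33 FREE]
malloc(11): first-fit scan over [0-8 ALLOC][9-14 ALLOC][15-33 FREE] -> 15

Answer: 15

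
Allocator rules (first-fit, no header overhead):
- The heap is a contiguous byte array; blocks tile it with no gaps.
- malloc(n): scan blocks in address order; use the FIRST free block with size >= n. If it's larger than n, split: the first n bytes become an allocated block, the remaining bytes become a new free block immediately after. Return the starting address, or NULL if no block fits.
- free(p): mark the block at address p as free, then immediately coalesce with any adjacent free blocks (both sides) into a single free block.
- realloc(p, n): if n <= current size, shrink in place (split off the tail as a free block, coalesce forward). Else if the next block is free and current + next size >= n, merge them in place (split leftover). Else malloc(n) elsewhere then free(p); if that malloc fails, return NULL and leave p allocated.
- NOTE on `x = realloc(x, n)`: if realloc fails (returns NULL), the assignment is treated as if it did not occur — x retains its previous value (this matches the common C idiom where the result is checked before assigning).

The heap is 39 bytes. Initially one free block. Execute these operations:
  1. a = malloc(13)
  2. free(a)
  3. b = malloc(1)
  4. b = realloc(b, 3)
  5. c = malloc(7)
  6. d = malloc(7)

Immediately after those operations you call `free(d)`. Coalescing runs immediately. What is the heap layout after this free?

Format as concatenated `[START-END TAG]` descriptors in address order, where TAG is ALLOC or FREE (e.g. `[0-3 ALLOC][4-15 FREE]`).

Op 1: a = malloc(13) -> a = 0; heap: [0-12 ALLOC][13-38 FREE]
Op 2: free(a) -> (freed a); heap: [0-38 FREE]
Op 3: b = malloc(1) -> b = 0; heap: [0-0 ALLOC][1-38 FREE]
Op 4: b = realloc(b, 3) -> b = 0; heap: [0-2 ALLOC][3-38 FREE]
Op 5: c = malloc(7) -> c = 3; heap: [0-2 ALLOC][3-9 ALLOC][10-38 FREE]
Op 6: d = malloc(7) -> d = 10; heap: [0-2 ALLOC][3-9 ALLOC][10-16 ALLOC][17-38 FREE]
free(d): d = 10 -> block [10-16 ALLOC]; mark free, coalesce with adjacent free neighbors -> [0-2 ALLOC][3-9 ALLOC][10-38 FREE]

Answer: [0-2 ALLOC][3-9 ALLOC][10-38 FREE]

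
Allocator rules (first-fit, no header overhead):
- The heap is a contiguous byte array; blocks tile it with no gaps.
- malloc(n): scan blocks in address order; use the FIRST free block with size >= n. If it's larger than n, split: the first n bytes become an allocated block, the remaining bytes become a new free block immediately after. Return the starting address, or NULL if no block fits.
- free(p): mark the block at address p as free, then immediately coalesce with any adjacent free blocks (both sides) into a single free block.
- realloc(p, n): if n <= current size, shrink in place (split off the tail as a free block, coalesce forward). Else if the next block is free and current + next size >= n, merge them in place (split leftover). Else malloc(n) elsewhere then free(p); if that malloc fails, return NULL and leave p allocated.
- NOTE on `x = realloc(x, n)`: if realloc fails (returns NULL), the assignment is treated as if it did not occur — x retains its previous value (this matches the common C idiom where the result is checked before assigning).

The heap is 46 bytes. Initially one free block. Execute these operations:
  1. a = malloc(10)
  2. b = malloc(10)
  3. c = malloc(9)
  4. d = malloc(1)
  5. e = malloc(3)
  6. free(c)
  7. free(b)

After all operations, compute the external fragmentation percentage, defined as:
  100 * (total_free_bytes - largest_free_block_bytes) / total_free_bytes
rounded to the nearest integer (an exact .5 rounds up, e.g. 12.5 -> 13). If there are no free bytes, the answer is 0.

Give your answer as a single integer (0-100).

Answer: 41

Derivation:
Op 1: a = malloc(10) -> a = 0; heap: [0-9 ALLOC][10-45 FREE]
Op 2: b = malloc(10) -> b = 10; heap: [0-9 ALLOC][10-19 ALLOC][20-45 FREE]
Op 3: c = malloc(9) -> c = 20; heap: [0-9 ALLOC][10-19 ALLOC][20-28 ALLOC][29-45 FREE]
Op 4: d = malloc(1) -> d = 29; heap: [0-9 ALLOC][10-19 ALLOC][20-28 ALLOC][29-29 ALLOC][30-45 FREE]
Op 5: e = malloc(3) -> e = 30; heap: [0-9 ALLOC][10-19 ALLOC][20-28 ALLOC][29-29 ALLOC][30-32 ALLOC][33-45 FREE]
Op 6: free(c) -> (freed c); heap: [0-9 ALLOC][10-19 ALLOC][20-28 FREE][29-29 ALLOC][30-32 ALLOC][33-45 FREE]
Op 7: free(b) -> (freed b); heap: [0-9 ALLOC][10-28 FREE][29-29 ALLOC][30-32 ALLOC][33-45 FREE]
Free blocks: [19 13] total_free=32 largest=19 -> 100*(32-19)/32 = 1300/32 = 40.625 -> rounds to 41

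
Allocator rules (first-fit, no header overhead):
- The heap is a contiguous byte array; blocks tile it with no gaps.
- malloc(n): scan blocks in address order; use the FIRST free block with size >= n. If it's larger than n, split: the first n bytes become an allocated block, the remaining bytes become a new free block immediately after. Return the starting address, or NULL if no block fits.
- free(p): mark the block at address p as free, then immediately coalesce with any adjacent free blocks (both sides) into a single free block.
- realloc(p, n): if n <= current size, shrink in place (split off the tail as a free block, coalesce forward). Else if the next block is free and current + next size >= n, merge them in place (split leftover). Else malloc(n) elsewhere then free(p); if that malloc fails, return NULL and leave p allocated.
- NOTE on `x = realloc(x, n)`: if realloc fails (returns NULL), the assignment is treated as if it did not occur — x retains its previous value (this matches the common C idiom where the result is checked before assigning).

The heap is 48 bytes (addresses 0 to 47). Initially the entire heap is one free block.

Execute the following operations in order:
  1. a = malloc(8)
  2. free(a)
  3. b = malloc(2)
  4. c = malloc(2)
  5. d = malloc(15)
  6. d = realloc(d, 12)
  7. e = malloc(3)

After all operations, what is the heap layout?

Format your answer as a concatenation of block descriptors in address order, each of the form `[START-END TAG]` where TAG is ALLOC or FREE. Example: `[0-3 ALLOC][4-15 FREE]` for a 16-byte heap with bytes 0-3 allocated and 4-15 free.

Answer: [0-1 ALLOC][2-3 ALLOC][4-15 ALLOC][16-18 ALLOC][19-47 FREE]

Derivation:
Op 1: a = malloc(8) -> a = 0; heap: [0-7 ALLOC][8-47 FREE]
Op 2: free(a) -> (freed a); heap: [0-47 FREE]
Op 3: b = malloc(2) -> b = 0; heap: [0-1 ALLOC][2-47 FREE]
Op 4: c = malloc(2) -> c = 2; heap: [0-1 ALLOC][2-3 ALLOC][4-47 FREE]
Op 5: d = malloc(15) -> d = 4; heap: [0-1 ALLOC][2-3 ALLOC][4-18 ALLOC][19-47 FREE]
Op 6: d = realloc(d, 12) -> d = 4; heap: [0-1 ALLOC][2-3 ALLOC][4-15 ALLOC][16-47 FREE]
Op 7: e = malloc(3) -> e = 16; heap: [0-1 ALLOC][2-3 ALLOC][4-15 ALLOC][16-18 ALLOC][19-47 FREE]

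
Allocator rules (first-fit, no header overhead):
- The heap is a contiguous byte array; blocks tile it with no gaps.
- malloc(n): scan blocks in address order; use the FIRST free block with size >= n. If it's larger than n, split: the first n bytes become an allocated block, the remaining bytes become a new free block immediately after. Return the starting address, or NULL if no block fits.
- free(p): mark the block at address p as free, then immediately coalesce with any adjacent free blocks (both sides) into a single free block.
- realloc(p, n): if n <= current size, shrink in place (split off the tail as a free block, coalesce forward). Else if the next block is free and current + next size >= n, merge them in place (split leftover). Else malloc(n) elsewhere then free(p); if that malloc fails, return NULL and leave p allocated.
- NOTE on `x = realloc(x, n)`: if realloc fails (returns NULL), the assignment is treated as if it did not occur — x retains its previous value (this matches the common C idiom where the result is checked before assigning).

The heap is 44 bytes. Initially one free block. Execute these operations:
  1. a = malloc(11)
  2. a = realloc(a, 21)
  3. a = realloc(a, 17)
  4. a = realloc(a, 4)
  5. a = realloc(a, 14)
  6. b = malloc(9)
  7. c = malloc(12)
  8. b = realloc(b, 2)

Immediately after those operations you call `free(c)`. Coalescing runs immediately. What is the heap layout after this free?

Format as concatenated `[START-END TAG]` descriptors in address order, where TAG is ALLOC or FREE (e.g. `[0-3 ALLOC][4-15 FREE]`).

Op 1: a = malloc(11) -> a = 0; heap: [0-10 ALLOC][11-43 FREE]
Op 2: a = realloc(a, 21) -> a = 0; heap: [0-20 ALLOC][21-43 FREE]
Op 3: a = realloc(a, 17) -> a = 0; heap: [0-16 ALLOC][17-43 FREE]
Op 4: a = realloc(a, 4) -> a = 0; heap: [0-3 ALLOC][4-43 FREE]
Op 5: a = realloc(a, 14) -> a = 0; heap: [0-13 ALLOC][14-43 FREE]
Op 6: b = malloc(9) -> b = 14; heap: [0-13 ALLOC][14-22 ALLOC][23-43 FREE]
Op 7: c = malloc(12) -> c = 23; heap: [0-13 ALLOC][14-22 ALLOC][23-34 ALLOC][35-43 FREE]
Op 8: b = realloc(b, 2) -> b = 14; heap: [0-13 ALLOC][14-15 ALLOC][16-22 FREE][23-34 ALLOC][35-43 FREE]
free(c): c = 23 -> block [23-34 ALLOC]; mark free, coalesce with adjacent free neighbors -> [0-13 ALLOC][14-15 ALLOC][16-43 FREE]

Answer: [0-13 ALLOC][14-15 ALLOC][16-43 FREE]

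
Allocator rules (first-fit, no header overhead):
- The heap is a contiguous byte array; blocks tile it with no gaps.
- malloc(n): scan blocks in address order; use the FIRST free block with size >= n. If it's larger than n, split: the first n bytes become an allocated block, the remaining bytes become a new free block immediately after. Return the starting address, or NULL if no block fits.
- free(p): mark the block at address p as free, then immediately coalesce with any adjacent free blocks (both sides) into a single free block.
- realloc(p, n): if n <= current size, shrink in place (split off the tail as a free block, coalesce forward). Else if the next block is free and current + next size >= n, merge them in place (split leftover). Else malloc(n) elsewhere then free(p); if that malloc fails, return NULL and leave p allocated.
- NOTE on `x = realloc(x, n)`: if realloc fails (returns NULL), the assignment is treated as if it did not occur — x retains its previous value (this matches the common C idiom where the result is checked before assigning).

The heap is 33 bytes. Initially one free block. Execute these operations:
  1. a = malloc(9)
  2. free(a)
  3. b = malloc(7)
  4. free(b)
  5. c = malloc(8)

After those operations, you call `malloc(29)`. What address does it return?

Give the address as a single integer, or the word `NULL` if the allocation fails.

Answer: NULL

Derivation:
Op 1: a = malloc(9) -> a = 0; heap: [0-8 ALLOC][9-32 FREE]
Op 2: free(a) -> (freed a); heap: [0-32 FREE]
Op 3: b = malloc(7) -> b = 0; heap: [0-6 ALLOC][7-32 FREE]
Op 4: free(b) -> (freed b); heap: [0-32 FREE]
Op 5: c = malloc(8) -> c = 0; heap: [0-7 ALLOC][8-32 FREE]
malloc(29): first-fit scan over [0-7 ALLOC][8-32 FREE] -> NULL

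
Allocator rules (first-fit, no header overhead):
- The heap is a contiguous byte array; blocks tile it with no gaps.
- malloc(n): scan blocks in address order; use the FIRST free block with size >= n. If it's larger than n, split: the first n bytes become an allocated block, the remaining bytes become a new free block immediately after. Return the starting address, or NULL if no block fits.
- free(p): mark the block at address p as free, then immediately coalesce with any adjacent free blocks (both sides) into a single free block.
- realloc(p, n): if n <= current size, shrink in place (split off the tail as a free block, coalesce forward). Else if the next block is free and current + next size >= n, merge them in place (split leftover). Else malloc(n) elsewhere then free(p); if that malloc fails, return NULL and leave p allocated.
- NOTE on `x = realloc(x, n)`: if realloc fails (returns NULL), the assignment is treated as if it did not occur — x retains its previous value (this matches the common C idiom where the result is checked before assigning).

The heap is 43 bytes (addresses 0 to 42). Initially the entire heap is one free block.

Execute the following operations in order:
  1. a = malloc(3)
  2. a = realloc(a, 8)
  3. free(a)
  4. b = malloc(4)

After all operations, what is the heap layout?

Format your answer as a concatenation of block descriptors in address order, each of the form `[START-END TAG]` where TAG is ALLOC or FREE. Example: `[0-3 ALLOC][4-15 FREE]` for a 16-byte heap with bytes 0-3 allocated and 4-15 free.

Answer: [0-3 ALLOC][4-42 FREE]

Derivation:
Op 1: a = malloc(3) -> a = 0; heap: [0-2 ALLOC][3-42 FREE]
Op 2: a = realloc(a, 8) -> a = 0; heap: [0-7 ALLOC][8-42 FREE]
Op 3: free(a) -> (freed a); heap: [0-42 FREE]
Op 4: b = malloc(4) -> b = 0; heap: [0-3 ALLOC][4-42 FREE]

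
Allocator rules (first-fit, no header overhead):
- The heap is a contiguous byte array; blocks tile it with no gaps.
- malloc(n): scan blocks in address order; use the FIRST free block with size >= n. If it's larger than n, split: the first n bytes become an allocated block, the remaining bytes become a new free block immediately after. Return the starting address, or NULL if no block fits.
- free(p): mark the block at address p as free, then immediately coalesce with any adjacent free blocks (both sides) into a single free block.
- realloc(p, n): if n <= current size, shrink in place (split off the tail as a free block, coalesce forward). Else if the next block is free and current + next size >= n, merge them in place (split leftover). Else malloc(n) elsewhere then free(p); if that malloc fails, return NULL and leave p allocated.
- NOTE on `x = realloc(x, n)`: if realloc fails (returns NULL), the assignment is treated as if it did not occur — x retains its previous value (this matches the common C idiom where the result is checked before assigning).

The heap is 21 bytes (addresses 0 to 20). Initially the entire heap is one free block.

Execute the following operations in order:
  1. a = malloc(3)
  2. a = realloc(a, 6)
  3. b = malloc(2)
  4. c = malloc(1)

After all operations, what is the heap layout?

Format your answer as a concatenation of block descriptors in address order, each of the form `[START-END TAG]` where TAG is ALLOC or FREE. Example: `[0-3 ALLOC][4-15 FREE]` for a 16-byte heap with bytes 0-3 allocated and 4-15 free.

Answer: [0-5 ALLOC][6-7 ALLOC][8-8 ALLOC][9-20 FREE]

Derivation:
Op 1: a = malloc(3) -> a = 0; heap: [0-2 ALLOC][3-20 FREE]
Op 2: a = realloc(a, 6) -> a = 0; heap: [0-5 ALLOC][6-20 FREE]
Op 3: b = malloc(2) -> b = 6; heap: [0-5 ALLOC][6-7 ALLOC][8-20 FREE]
Op 4: c = malloc(1) -> c = 8; heap: [0-5 ALLOC][6-7 ALLOC][8-8 ALLOC][9-20 FREE]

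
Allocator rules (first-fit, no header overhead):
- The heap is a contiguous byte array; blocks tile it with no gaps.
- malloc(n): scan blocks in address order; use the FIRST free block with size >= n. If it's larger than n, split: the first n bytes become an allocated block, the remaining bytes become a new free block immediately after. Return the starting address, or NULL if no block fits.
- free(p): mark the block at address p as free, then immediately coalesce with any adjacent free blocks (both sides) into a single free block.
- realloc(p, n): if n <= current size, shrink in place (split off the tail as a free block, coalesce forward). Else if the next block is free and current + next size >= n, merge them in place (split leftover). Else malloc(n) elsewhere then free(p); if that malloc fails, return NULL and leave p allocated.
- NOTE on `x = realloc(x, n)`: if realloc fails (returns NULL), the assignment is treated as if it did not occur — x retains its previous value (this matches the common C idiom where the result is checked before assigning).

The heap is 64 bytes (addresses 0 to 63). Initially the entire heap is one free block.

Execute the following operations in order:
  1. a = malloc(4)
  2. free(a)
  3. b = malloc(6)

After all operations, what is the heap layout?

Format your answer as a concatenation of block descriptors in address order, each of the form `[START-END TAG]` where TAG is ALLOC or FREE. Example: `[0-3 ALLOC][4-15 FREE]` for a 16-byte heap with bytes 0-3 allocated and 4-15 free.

Answer: [0-5 ALLOC][6-63 FREE]

Derivation:
Op 1: a = malloc(4) -> a = 0; heap: [0-3 ALLOC][4-63 FREE]
Op 2: free(a) -> (freed a); heap: [0-63 FREE]
Op 3: b = malloc(6) -> b = 0; heap: [0-5 ALLOC][6-63 FREE]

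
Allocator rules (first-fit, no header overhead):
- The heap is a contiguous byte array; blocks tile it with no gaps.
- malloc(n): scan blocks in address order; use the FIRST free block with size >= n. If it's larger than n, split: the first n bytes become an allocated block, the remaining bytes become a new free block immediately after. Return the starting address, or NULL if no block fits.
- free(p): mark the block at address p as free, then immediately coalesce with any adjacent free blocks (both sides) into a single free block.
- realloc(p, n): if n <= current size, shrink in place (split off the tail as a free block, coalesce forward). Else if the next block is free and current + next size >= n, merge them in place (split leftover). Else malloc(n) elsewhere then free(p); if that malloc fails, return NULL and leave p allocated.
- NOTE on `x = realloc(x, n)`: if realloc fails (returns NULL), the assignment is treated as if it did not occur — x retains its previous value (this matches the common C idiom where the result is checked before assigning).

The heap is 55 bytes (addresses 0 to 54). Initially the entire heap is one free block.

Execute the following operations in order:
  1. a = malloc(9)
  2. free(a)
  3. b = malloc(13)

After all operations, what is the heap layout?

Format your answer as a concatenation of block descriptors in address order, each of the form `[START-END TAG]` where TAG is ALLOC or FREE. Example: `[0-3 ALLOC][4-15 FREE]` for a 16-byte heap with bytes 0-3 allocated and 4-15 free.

Answer: [0-12 ALLOC][13-54 FREE]

Derivation:
Op 1: a = malloc(9) -> a = 0; heap: [0-8 ALLOC][9-54 FREE]
Op 2: free(a) -> (freed a); heap: [0-54 FREE]
Op 3: b = malloc(13) -> b = 0; heap: [0-12 ALLOC][13-54 FREE]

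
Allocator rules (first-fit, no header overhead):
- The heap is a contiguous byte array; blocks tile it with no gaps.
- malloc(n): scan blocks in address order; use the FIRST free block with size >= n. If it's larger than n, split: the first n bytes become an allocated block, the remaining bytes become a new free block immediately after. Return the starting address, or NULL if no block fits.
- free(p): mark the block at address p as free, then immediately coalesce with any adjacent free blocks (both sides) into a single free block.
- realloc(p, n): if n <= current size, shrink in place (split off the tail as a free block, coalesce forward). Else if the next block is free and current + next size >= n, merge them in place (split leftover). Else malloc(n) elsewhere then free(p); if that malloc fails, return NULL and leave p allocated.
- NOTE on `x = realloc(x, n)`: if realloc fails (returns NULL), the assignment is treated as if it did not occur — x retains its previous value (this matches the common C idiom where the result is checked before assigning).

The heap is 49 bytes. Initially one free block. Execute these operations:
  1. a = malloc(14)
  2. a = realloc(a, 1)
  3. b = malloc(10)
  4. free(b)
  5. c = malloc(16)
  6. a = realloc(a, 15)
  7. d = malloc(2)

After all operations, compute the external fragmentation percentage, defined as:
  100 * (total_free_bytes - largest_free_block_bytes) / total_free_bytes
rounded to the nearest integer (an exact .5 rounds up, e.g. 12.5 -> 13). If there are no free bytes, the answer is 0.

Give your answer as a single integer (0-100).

Op 1: a = malloc(14) -> a = 0; heap: [0-13 ALLOC][14-48 FREE]
Op 2: a = realloc(a, 1) -> a = 0; heap: [0-0 ALLOC][1-48 FREE]
Op 3: b = malloc(10) -> b = 1; heap: [0-0 ALLOC][1-10 ALLOC][11-48 FREE]
Op 4: free(b) -> (freed b); heap: [0-0 ALLOC][1-48 FREE]
Op 5: c = malloc(16) -> c = 1; heap: [0-0 ALLOC][1-16 ALLOC][17-48 FREE]
Op 6: a = realloc(a, 15) -> a = 17; heap: [0-0 FREE][1-16 ALLOC][17-31 ALLOC][32-48 FREE]
Op 7: d = malloc(2) -> d = 32; heap: [0-0 FREE][1-16 ALLOC][17-31 ALLOC][32-33 ALLOC][34-48 FREE]
Free blocks: [1 15] total_free=16 largest=15 -> 100*(16-15)/16 = 100/16 = 6.25 -> rounds to 6

Answer: 6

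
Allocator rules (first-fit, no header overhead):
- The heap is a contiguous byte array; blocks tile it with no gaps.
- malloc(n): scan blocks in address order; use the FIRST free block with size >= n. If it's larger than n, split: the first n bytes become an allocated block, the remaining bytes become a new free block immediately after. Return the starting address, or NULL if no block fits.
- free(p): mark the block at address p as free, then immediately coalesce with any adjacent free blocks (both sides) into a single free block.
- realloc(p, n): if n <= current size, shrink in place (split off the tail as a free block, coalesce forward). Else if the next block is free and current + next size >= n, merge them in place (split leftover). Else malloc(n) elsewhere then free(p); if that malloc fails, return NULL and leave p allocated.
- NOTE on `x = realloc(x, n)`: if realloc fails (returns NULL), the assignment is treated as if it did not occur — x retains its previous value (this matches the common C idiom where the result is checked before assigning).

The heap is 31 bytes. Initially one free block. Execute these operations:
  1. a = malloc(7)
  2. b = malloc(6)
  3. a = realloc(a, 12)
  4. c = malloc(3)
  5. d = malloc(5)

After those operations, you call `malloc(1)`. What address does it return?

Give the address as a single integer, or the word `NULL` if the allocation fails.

Op 1: a = malloc(7) -> a = 0; heap: [0-6 ALLOC][7-30 FREE]
Op 2: b = malloc(6) -> b = 7; heap: [0-6 ALLOC][7-12 ALLOC][13-30 FREE]
Op 3: a = realloc(a, 12) -> a = 13; heap: [0-6 FREE][7-12 ALLOC][13-24 ALLOC][25-30 FREE]
Op 4: c = malloc(3) -> c = 0; heap: [0-2 ALLOC][3-6 FREE][7-12 ALLOC][13-24 ALLOC][25-30 FREE]
Op 5: d = malloc(5) -> d = 25; heap: [0-2 ALLOC][3-6 FREE][7-12 ALLOC][13-24 ALLOC][25-29 ALLOC][30-30 FREE]
malloc(1): first-fit scan over [0-2 ALLOC][3-6 FREE][7-12 ALLOC][13-24 ALLOC][25-29 ALLOC][30-30 FREE] -> 3

Answer: 3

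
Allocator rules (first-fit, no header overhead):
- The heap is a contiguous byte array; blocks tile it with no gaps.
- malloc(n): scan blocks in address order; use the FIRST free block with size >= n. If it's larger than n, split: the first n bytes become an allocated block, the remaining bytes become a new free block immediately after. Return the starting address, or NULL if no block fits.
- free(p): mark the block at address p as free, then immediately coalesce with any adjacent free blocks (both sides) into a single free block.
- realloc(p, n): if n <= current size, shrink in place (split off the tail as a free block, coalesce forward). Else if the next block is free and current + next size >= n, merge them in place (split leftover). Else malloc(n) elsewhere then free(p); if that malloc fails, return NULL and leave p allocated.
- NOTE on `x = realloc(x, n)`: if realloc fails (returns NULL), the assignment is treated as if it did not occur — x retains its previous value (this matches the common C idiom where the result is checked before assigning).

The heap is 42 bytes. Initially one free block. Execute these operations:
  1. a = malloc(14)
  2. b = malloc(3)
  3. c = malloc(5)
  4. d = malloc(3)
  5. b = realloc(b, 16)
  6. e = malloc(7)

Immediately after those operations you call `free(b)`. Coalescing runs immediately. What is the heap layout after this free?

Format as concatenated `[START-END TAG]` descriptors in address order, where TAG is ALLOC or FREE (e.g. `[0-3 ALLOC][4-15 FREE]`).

Op 1: a = malloc(14) -> a = 0; heap: [0-13 ALLOC][14-41 FREE]
Op 2: b = malloc(3) -> b = 14; heap: [0-13 ALLOC][14-16 ALLOC][17-41 FREE]
Op 3: c = malloc(5) -> c = 17; heap: [0-13 ALLOC][14-16 ALLOC][17-21 ALLOC][22-41 FREE]
Op 4: d = malloc(3) -> d = 22; heap: [0-13 ALLOC][14-16 ALLOC][17-21 ALLOC][22-24 ALLOC][25-41 FREE]
Op 5: b = realloc(b, 16) -> b = 25; heap: [0-13 ALLOC][14-16 FREE][17-21 ALLOC][22-24 ALLOC][25-40 ALLOC][41-41 FREE]
Op 6: e = malloc(7) -> e = NULL; heap: [0-13 ALLOC][14-16 FREE][17-21 ALLOC][22-24 ALLOC][25-40 ALLOC][41-41 FREE]
free(b): b = 25 -> block [25-40 ALLOC]; mark free, coalesce with adjacent free neighbors -> [0-13 ALLOC][14-16 FREE][17-21 ALLOC][22-24 ALLOC][25-41 FREE]

Answer: [0-13 ALLOC][14-16 FREE][17-21 ALLOC][22-24 ALLOC][25-41 FREE]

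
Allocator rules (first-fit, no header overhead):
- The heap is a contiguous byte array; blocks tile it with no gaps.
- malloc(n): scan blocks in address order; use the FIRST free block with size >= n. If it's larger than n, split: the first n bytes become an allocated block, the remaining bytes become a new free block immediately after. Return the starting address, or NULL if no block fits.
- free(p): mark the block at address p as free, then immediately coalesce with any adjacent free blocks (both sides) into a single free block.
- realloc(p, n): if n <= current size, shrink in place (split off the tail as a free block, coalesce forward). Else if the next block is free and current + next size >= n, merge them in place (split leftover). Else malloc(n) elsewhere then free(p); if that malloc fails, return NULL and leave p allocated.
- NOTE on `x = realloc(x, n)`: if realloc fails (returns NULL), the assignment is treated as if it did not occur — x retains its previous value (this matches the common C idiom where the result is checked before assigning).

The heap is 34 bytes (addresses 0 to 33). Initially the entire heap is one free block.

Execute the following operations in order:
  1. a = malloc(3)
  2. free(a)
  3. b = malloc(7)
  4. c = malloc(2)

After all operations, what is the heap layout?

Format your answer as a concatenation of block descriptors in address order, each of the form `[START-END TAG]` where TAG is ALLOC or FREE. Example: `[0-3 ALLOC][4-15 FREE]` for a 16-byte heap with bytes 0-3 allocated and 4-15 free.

Op 1: a = malloc(3) -> a = 0; heap: [0-2 ALLOC][3-33 FREE]
Op 2: free(a) -> (freed a); heap: [0-33 FREE]
Op 3: b = malloc(7) -> b = 0; heap: [0-6 ALLOC][7-33 FREE]
Op 4: c = malloc(2) -> c = 7; heap: [0-6 ALLOC][7-8 ALLOC][9-33 FREE]

Answer: [0-6 ALLOC][7-8 ALLOC][9-33 FREE]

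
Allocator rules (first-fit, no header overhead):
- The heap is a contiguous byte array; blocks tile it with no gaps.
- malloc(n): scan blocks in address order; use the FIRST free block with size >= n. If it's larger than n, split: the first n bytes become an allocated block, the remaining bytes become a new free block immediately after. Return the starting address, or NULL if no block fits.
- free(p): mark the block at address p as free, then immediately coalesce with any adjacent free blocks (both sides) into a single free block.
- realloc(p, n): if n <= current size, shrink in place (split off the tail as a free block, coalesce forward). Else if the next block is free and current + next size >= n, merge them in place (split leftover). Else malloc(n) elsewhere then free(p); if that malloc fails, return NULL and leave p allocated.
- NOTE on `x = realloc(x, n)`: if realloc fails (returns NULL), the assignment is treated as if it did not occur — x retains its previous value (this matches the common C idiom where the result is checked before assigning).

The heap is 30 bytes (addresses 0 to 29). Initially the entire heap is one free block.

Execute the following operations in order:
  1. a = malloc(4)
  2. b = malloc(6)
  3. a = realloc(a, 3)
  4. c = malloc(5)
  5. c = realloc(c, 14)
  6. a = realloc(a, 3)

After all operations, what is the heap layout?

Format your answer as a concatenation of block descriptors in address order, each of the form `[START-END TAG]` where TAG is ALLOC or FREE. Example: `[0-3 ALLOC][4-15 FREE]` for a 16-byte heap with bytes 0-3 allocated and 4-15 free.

Op 1: a = malloc(4) -> a = 0; heap: [0-3 ALLOC][4-29 FREE]
Op 2: b = malloc(6) -> b = 4; heap: [0-3 ALLOC][4-9 ALLOC][10-29 FREE]
Op 3: a = realloc(a, 3) -> a = 0; heap: [0-2 ALLOC][3-3 FREE][4-9 ALLOC][10-29 FREE]
Op 4: c = malloc(5) -> c = 10; heap: [0-2 ALLOC][3-3 FREE][4-9 ALLOC][10-14 ALLOC][15-29 FREE]
Op 5: c = realloc(c, 14) -> c = 10; heap: [0-2 ALLOC][3-3 FREE][4-9 ALLOC][10-23 ALLOC][24-29 FREE]
Op 6: a = realloc(a, 3) -> a = 0; heap: [0-2 ALLOC][3-3 FREE][4-9 ALLOC][10-23 ALLOC][24-29 FREE]

Answer: [0-2 ALLOC][3-3 FREE][4-9 ALLOC][10-23 ALLOC][24-29 FREE]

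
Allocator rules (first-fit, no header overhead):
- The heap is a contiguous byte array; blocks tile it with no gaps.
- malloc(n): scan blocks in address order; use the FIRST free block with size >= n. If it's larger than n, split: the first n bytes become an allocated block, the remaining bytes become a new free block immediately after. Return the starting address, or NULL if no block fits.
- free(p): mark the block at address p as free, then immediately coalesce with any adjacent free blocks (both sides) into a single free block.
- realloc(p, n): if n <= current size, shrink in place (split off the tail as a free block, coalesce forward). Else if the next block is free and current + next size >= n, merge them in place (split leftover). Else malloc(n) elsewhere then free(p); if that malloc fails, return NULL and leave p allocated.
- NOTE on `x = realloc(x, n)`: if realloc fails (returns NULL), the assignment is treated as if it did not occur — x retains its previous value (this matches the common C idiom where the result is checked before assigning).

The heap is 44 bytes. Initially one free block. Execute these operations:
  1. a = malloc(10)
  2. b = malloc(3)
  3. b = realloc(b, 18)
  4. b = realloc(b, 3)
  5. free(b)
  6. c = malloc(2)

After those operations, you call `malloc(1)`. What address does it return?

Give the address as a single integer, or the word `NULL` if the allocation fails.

Op 1: a = malloc(10) -> a = 0; heap: [0-9 ALLOC][10-43 FREE]
Op 2: b = malloc(3) -> b = 10; heap: [0-9 ALLOC][10-12 ALLOC][13-43 FREE]
Op 3: b = realloc(b, 18) -> b = 10; heap: [0-9 ALLOC][10-27 ALLOC][28-43 FREE]
Op 4: b = realloc(b, 3) -> b = 10; heap: [0-9 ALLOC][10-12 ALLOC][13-43 FREE]
Op 5: free(b) -> (freed b); heap: [0-9 ALLOC][10-43 FREE]
Op 6: c = malloc(2) -> c = 10; heap: [0-9 ALLOC][10-11 ALLOC][12-43 FREE]
malloc(1): first-fit scan over [0-9 ALLOC][10-11 ALLOC][12-43 FREE] -> 12

Answer: 12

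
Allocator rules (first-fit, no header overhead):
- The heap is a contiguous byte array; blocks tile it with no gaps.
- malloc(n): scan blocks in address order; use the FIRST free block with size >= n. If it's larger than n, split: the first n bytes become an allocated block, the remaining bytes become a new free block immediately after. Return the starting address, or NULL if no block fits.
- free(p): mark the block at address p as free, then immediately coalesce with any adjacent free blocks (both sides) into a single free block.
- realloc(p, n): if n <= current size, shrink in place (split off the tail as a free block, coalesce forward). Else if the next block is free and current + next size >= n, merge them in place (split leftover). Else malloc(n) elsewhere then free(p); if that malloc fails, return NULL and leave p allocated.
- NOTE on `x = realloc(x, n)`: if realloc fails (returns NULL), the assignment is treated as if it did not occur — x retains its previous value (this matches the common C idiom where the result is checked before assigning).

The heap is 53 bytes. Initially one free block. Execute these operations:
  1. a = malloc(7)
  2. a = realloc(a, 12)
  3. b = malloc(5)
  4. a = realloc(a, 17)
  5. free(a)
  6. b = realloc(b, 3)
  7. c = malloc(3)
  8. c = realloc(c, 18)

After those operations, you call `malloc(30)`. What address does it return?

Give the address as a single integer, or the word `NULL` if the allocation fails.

Op 1: a = malloc(7) -> a = 0; heap: [0-6 ALLOC][7-52 FREE]
Op 2: a = realloc(a, 12) -> a = 0; heap: [0-11 ALLOC][12-52 FREE]
Op 3: b = malloc(5) -> b = 12; heap: [0-11 ALLOC][12-16 ALLOC][17-52 FREE]
Op 4: a = realloc(a, 17) -> a = 17; heap: [0-11 FREE][12-16 ALLOC][17-33 ALLOC][34-52 FREE]
Op 5: free(a) -> (freed a); heap: [0-11 FREE][12-16 ALLOC][17-52 FREE]
Op 6: b = realloc(b, 3) -> b = 12; heap: [0-11 FREE][12-14 ALLOC][15-52 FREE]
Op 7: c = malloc(3) -> c = 0; heap: [0-2 ALLOC][3-11 FREE][12-14 ALLOC][15-52 FREE]
Op 8: c = realloc(c, 18) -> c = 15; heap: [0-11 FREE][12-14 ALLOC][15-32 ALLOC][33-52 FREE]
malloc(30): first-fit scan over [0-11 FREE][12-14 ALLOC][15-32 ALLOC][33-52 FREE] -> NULL

Answer: NULL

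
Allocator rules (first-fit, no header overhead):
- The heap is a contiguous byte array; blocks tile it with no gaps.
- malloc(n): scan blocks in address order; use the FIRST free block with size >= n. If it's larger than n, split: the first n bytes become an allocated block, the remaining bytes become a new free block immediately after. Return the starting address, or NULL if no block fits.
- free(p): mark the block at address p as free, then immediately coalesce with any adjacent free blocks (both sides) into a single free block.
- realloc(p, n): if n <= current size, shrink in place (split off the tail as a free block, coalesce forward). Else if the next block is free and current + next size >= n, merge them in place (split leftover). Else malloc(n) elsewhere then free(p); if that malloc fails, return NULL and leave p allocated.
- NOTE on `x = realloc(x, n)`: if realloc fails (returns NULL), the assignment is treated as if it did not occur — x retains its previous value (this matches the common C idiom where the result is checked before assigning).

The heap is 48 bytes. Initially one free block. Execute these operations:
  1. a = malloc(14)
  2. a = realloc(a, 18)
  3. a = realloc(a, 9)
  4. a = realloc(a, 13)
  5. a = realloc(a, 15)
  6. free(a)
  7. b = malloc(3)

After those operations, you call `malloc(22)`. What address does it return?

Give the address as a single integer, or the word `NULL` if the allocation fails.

Op 1: a = malloc(14) -> a = 0; heap: [0-13 ALLOC][14-47 FREE]
Op 2: a = realloc(a, 18) -> a = 0; heap: [0-17 ALLOC][18-47 FREE]
Op 3: a = realloc(a, 9) -> a = 0; heap: [0-8 ALLOC][9-47 FREE]
Op 4: a = realloc(a, 13) -> a = 0; heap: [0-12 ALLOC][13-47 FREE]
Op 5: a = realloc(a, 15) -> a = 0; heap: [0-14 ALLOC][15-47 FREE]
Op 6: free(a) -> (freed a); heap: [0-47 FREE]
Op 7: b = malloc(3) -> b = 0; heap: [0-2 ALLOC][3-47 FREE]
malloc(22): first-fit scan over [0-2 ALLOC][3-47 FREE] -> 3

Answer: 3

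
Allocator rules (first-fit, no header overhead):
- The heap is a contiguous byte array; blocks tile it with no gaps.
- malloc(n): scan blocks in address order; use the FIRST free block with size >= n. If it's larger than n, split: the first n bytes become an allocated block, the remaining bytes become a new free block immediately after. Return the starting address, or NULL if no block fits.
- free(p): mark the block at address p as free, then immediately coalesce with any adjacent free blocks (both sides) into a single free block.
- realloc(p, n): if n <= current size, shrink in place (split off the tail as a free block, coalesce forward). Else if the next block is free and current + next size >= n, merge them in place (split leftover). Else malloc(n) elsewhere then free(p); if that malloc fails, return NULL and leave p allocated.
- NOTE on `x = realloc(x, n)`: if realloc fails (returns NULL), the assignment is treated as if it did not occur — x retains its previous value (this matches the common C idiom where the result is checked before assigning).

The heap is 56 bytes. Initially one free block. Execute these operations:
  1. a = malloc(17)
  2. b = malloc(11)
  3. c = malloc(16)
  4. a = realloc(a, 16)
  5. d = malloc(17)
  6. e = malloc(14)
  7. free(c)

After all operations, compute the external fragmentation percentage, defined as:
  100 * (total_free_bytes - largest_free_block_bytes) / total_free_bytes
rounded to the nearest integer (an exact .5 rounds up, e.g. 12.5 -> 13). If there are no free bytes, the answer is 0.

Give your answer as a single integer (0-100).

Answer: 3

Derivation:
Op 1: a = malloc(17) -> a = 0; heap: [0-16 ALLOC][17-55 FREE]
Op 2: b = malloc(11) -> b = 17; heap: [0-16 ALLOC][17-27 ALLOC][28-55 FREE]
Op 3: c = malloc(16) -> c = 28; heap: [0-16 ALLOC][17-27 ALLOC][28-43 ALLOC][44-55 FREE]
Op 4: a = realloc(a, 16) -> a = 0; heap: [0-15 ALLOC][16-16 FREE][17-27 ALLOC][28-43 ALLOC][44-55 FREE]
Op 5: d = malloc(17) -> d = NULL; heap: [0-15 ALLOC][16-16 FREE][17-27 ALLOC][28-43 ALLOC][44-55 FREE]
Op 6: e = malloc(14) -> e = NULL; heap: [0-15 ALLOC][16-16 FREE][17-27 ALLOC][28-43 ALLOC][44-55 FREE]
Op 7: free(c) -> (freed c); heap: [0-15 ALLOC][16-16 FREE][17-27 ALLOC][28-55 FREE]
Free blocks: [1 28] total_free=29 largest=28 -> 100*(29-28)/29 = 100/29 ≈ 3.448 -> rounds to 3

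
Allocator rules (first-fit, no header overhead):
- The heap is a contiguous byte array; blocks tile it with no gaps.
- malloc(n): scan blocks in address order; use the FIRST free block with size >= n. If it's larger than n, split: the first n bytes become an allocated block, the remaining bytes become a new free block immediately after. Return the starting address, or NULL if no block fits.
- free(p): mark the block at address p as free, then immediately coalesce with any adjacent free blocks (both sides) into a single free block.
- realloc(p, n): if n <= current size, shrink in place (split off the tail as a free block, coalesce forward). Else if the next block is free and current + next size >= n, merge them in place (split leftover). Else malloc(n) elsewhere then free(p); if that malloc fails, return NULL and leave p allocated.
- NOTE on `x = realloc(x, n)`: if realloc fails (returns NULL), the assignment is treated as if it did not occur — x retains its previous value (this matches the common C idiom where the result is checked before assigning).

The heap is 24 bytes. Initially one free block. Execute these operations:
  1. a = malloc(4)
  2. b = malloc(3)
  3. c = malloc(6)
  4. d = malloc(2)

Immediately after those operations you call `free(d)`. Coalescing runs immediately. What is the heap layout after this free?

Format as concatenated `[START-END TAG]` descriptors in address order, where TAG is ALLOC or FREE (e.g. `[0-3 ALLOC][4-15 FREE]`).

Answer: [0-3 ALLOC][4-6 ALLOC][7-12 ALLOC][13-23 FREE]

Derivation:
Op 1: a = malloc(4) -> a = 0; heap: [0-3 ALLOC][4-23 FREE]
Op 2: b = malloc(3) -> b = 4; heap: [0-3 ALLOC][4-6 ALLOC][7-23 FREE]
Op 3: c = malloc(6) -> c = 7; heap: [0-3 ALLOC][4-6 ALLOC][7-12 ALLOC][13-23 FREE]
Op 4: d = malloc(2) -> d = 13; heap: [0-3 ALLOC][4-6 ALLOC][7-12 ALLOC][13-14 ALLOC][15-23 FREE]
free(d): d = 13 -> block [13-14 ALLOC]; mark free, coalesce with adjacent free neighbors -> [0-3 ALLOC][4-6 ALLOC][7-12 ALLOC][13-23 FREE]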